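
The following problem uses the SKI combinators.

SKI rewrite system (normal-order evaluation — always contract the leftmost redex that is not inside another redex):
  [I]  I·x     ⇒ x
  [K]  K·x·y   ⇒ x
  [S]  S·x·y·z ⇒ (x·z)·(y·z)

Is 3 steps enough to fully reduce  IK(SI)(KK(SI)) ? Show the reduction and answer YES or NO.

Answer: YES — reaches normal form SI in 2 ≤ 3 steps

Working:
  start: IK(SI)(KK(SI))
  →1  K(SI)(KK(SI))
  →2  SI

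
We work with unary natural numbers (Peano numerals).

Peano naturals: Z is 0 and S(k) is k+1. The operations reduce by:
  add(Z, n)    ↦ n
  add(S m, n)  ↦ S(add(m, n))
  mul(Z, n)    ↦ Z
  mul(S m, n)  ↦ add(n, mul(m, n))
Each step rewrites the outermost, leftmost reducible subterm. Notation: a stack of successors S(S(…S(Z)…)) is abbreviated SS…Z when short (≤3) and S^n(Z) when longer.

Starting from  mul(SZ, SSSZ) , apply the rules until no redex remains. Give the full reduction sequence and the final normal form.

  start: mul(SZ, SSSZ)
  [1] add(SSSZ, mul(Z, SSSZ))
  [2] S(add(SSZ, mul(Z, SSSZ)))
  [3] S(S(add(SZ, mul(Z, SSSZ))))
  [4] S(S(S(add(Z, mul(Z, SSSZ)))))
  [5] S(S(S(mul(Z, SSSZ))))
  [6] SSSZ

Answer: normal form = SSSZ  (in 6 steps)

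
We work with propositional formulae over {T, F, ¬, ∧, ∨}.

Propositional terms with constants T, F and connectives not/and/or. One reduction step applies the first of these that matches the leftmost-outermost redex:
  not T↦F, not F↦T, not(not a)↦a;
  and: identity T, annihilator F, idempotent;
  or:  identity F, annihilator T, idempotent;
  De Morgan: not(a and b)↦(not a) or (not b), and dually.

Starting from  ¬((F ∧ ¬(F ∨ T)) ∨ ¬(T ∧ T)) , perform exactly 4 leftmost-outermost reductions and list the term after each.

Answer: after 4 steps: T ∧ ¬¬(T ∧ T)

Derivation:
  start: ¬((F ∧ ¬(F ∨ T)) ∨ ¬(T ∧ T))
  [1] ¬(F ∧ ¬(F ∨ T)) ∧ ¬¬(T ∧ T)
  [2] (¬F ∨ ¬¬(F ∨ T)) ∧ ¬¬(T ∧ T)
  [3] (T ∨ ¬¬(F ∨ T)) ∧ ¬¬(T ∧ T)
  [4] T ∧ ¬¬(T ∧ T)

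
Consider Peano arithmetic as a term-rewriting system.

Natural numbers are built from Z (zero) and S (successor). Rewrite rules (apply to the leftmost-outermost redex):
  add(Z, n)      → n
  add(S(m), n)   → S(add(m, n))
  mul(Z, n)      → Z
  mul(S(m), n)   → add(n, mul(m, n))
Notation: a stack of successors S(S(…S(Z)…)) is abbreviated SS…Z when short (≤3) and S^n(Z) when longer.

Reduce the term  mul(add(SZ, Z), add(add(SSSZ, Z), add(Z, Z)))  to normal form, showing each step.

  start: mul(add(SZ, Z), add(add(SSSZ, Z), add(Z, Z)))
  step 1: mul(S(add(Z, Z)), add(add(SSSZ, Z), add(Z, Z)))
  step 2: add(add(add(SSSZ, Z), add(Z, Z)), mul(add(Z, Z), add(add(SSSZ, Z), add(Z, Z))))
  step 3: add(add(S(add(SSZ, Z)), add(Z, Z)), mul(add(Z, Z), add(add(SSSZ, Z), add(Z, Z))))
  step 4: add(S(add(add(SSZ, Z), add(Z, Z))), mul(add(Z, Z), add(add(SSSZ, Z), add(Z, Z))))
  step 5: S(add(add(add(SSZ, Z), add(Z, Z)), mul(add(Z, Z), add(add(SSSZ, Z), add(Z, Z)))))
  step 6: S(add(add(S(add(SZ, Z)), add(Z, Z)), mul(add(Z, Z), add(add(SSSZ, Z), add(Z, Z)))))
  step 7: S(add(S(add(add(SZ, Z), add(Z, Z))), mul(add(Z, Z), add(add(SSSZ, Z), add(Z, Z)))))
  step 8: S(S(add(add(add(SZ, Z), add(Z, Z)), mul(add(Z, Z), add(add(SSSZ, Z), add(Z, Z))))))
  step 9: S(S(add(add(S(add(Z, Z)), add(Z, Z)), mul(add(Z, Z), add(add(SSSZ, Z), add(Z, Z))))))
  step 10: S(S(add(S(add(add(Z, Z), add(Z, Z))), mul(add(Z, Z), add(add(SSSZ, Z), add(Z, Z))))))
  step 11: S(S(S(add(add(add(Z, Z), add(Z, Z)), mul(add(Z, Z), add(add(SSSZ, Z), add(Z, Z)))))))
  step 12: S(S(S(add(add(Z, add(Z, Z)), mul(add(Z, Z), add(add(SSSZ, Z), add(Z, Z)))))))
  step 13: S(S(S(add(add(Z, Z), mul(add(Z, Z), add(add(SSSZ, Z), add(Z, Z)))))))
  step 14: S(S(S(add(Z, mul(add(Z, Z), add(add(SSSZ, Z), add(Z, Z)))))))
  step 15: S(S(S(mul(add(Z, Z), add(add(SSSZ, Z), add(Z, Z))))))
  step 16: S(S(S(mul(Z, add(add(SSSZ, Z), add(Z, Z))))))
  step 17: SSSZ

Answer: normal form = SSSZ  (in 17 steps)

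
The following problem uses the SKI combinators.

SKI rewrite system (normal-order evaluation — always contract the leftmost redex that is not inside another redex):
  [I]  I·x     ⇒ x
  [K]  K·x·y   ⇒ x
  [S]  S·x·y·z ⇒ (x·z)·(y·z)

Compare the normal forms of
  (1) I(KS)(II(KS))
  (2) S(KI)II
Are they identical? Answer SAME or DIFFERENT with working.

Answer: DIFFERENT — A ⇓ S, B ⇓ I

Derivation:
Term A:
  start: I(KS)(II(KS))
  [1] KS(II(KS))
  [2] S

Term B:
  start: S(KI)II
  [1] KII(II)
  [2] I(II)
  [3] II
  [4] I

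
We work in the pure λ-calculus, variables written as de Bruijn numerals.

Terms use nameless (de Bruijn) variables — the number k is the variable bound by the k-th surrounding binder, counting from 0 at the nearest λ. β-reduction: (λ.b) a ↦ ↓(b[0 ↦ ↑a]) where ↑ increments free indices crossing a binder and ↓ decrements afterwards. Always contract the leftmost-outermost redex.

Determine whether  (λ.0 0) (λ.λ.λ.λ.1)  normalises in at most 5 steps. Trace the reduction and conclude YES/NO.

Answer: YES — reaches normal form λ.λ.λ.1 in 2 ≤ 5 steps

Reduction:
  start: (λ.0 0) (λ.λ.λ.λ.1)
  →1  (λ.λ.λ.λ.1) (λ.λ.λ.λ.1)
  →2  λ.λ.λ.1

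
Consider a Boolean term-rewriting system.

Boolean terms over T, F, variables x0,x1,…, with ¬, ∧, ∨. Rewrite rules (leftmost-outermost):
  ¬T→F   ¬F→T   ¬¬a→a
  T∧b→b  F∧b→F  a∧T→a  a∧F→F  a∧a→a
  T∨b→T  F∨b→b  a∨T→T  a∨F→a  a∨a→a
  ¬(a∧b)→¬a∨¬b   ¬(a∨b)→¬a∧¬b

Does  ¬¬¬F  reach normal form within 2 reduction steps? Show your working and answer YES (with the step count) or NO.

  start: ¬¬¬F
  →1  ¬F
  →2  T

Answer: YES — reaches normal form T in 2 ≤ 2 steps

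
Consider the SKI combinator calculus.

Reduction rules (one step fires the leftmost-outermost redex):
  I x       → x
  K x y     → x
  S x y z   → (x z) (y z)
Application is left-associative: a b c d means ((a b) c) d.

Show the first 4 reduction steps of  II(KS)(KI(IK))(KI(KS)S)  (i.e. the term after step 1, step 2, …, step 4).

Answer: after 4 steps: S(IS)

Working:
  start: II(KS)(KI(IK))(KI(KS)S)
  [1] I(KS)(KI(IK))(KI(KS)S)
  [2] KS(KI(IK))(KI(KS)S)
  [3] S(KI(KS)S)
  [4] S(IS)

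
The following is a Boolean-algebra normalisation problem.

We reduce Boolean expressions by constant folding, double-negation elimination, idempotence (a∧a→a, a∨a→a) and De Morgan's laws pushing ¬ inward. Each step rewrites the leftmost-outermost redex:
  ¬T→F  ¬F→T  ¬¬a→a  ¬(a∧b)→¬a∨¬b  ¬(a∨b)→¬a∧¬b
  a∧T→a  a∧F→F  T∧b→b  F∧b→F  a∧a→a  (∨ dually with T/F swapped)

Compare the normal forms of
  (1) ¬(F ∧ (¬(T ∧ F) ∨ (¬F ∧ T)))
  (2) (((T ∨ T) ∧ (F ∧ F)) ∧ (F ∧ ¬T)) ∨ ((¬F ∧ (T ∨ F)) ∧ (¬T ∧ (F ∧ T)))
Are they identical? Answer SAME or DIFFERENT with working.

Term A:
  start: ¬(F ∧ (¬(T ∧ F) ∨ (¬F ∧ T)))
  step 1: ¬F ∨ ¬(¬(T ∧ F) ∨ (¬F ∧ T))
  step 2: T ∨ ¬(¬(T ∧ F) ∨ (¬F ∧ T))
  step 3: T

Term B:
  start: (((T ∨ T) ∧ (F ∧ F)) ∧ (F ∧ ¬T)) ∨ ((¬F ∧ (T ∨ F)) ∧ (¬T ∧ (F ∧ T)))
  step 1: ((T ∧ (F ∧ F)) ∧ (F ∧ ¬T)) ∨ ((¬F ∧ (T ∨ F)) ∧ (¬T ∧ (F ∧ T)))
  step 2: ((F ∧ F) ∧ (F ∧ ¬T)) ∨ ((¬F ∧ (T ∨ F)) ∧ (¬T ∧ (F ∧ T)))
  step 3: (F ∧ (F ∧ ¬T)) ∨ ((¬F ∧ (T ∨ F)) ∧ (¬T ∧ (F ∧ T)))
  step 4: F ∨ ((¬F ∧ (T ∨ F)) ∧ (¬T ∧ (F ∧ T)))
  step 5: (¬F ∧ (T ∨ F)) ∧ (¬T ∧ (F ∧ T))
  step 6: (T ∧ (T ∨ F)) ∧ (¬T ∧ (F ∧ T))
  step 7: (T ∨ F) ∧ (¬T ∧ (F ∧ T))
  step 8: T ∧ (¬T ∧ (F ∧ T))
  step 9: ¬T ∧ (F ∧ T)
  step 10: F ∧ (F ∧ T)
  step 11: F

Answer: DIFFERENT — A ⇓ T, B ⇓ F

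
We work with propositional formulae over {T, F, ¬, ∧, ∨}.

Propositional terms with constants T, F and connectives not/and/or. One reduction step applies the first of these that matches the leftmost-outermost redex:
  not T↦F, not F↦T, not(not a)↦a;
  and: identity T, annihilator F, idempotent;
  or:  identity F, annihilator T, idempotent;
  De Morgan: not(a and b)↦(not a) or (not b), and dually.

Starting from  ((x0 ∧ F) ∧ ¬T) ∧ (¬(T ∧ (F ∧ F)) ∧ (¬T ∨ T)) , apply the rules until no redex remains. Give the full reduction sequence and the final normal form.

  start: ((x0 ∧ F) ∧ ¬T) ∧ (¬(T ∧ (F ∧ F)) ∧ (¬T ∨ T))
  [1] (F ∧ ¬T) ∧ (¬(T ∧ (F ∧ F)) ∧ (¬T ∨ T))
  [2] F ∧ (¬(T ∧ (F ∧ F)) ∧ (¬T ∨ T))
  [3] F

Answer: normal form = F  (in 3 steps)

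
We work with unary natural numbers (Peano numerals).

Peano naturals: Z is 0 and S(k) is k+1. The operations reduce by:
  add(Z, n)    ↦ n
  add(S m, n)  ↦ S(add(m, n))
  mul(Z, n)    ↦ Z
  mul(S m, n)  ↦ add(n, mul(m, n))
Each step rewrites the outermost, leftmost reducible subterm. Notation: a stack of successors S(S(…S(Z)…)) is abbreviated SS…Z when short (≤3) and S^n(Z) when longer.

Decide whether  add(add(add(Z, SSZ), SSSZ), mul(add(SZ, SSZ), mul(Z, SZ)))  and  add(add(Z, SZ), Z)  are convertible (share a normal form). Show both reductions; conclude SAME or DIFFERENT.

Answer: DIFFERENT — A ⇓ S^5(Z), B ⇓ SZ

Reduction:
Term A:
  start: add(add(add(Z, SSZ), SSSZ), mul(add(SZ, SSZ), mul(Z, SZ)))
  →1  add(add(SSZ, SSSZ), mul(add(SZ, SSZ), mul(Z, SZ)))
  →2  add(S(add(SZ, SSSZ)), mul(add(SZ, SSZ), mul(Z, SZ)))
  →3  S(add(add(SZ, SSSZ), mul(add(SZ, SSZ), mul(Z, SZ))))
  →4  S(add(S(add(Z, SSSZ)), mul(add(SZ, SSZ), mul(Z, SZ))))
  →5  S(S(add(add(Z, SSSZ), mul(add(SZ, SSZ), mul(Z, SZ)))))
  →6  S(S(add(SSSZ, mul(add(SZ, SSZ), mul(Z, SZ)))))
  →7  S(S(S(add(SSZ, mul(add(SZ, SSZ), mul(Z, SZ))))))
  →8  S(S(S(S(add(SZ, mul(add(SZ, SSZ), mul(Z, SZ)))))))
  →9  S(S(S(S(S(add(Z, mul(add(SZ, SSZ), mul(Z, SZ))))))))
  →10  S(S(S(S(S(mul(add(SZ, SSZ), mul(Z, SZ)))))))
  →11  S(S(S(S(S(mul(S(add(Z, SSZ)), mul(Z, SZ)))))))
  →12  S(S(S(S(S(add(mul(Z, SZ), mul(add(Z, SSZ), mul(Z, SZ))))))))
  →13  S(S(S(S(S(add(Z, mul(add(Z, SSZ), mul(Z, SZ))))))))
  →14  S(S(S(S(S(mul(add(Z, SSZ), mul(Z, SZ)))))))
  →15  S(S(S(S(S(mul(SSZ, mul(Z, SZ)))))))
  →16  S(S(S(S(S(add(mul(Z, SZ), mul(SZ, mul(Z, SZ))))))))
  →17  S(S(S(S(S(add(Z, mul(SZ, mul(Z, SZ))))))))
  →18  S(S(S(S(S(mul(SZ, mul(Z, SZ)))))))
  →19  S(S(S(S(S(add(mul(Z, SZ), mul(Z, mul(Z, SZ))))))))
  →20  S(S(S(S(S(add(Z, mul(Z, mul(Z, SZ))))))))
  →21  S(S(S(S(S(mul(Z, mul(Z, SZ)))))))
  →22  S^5(Z)

Term B:
  start: add(add(Z, SZ), Z)
  →1  add(SZ, Z)
  →2  S(add(Z, Z))
  →3  SZ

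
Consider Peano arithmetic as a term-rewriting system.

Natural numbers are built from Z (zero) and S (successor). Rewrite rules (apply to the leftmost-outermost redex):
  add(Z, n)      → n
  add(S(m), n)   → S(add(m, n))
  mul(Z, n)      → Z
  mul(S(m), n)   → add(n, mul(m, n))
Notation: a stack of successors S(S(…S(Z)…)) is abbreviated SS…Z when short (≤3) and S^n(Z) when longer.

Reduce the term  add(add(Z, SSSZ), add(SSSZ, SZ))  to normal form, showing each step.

  start: add(add(Z, SSSZ), add(SSSZ, SZ))
  [1] add(SSSZ, add(SSSZ, SZ))
  [2] S(add(SSZ, add(SSSZ, SZ)))
  [3] S(S(add(SZ, add(SSSZ, SZ))))
  [4] S(S(S(add(Z, add(SSSZ, SZ)))))
  [5] S(S(S(add(SSSZ, SZ))))
  [6] S(S(S(S(add(SSZ, SZ)))))
  [7] S(S(S(S(S(add(SZ, SZ))))))
  [8] S(S(S(S(S(S(add(Z, SZ)))))))
  [9] S^7(Z)

Answer: normal form = S^7(Z)  (in 9 steps)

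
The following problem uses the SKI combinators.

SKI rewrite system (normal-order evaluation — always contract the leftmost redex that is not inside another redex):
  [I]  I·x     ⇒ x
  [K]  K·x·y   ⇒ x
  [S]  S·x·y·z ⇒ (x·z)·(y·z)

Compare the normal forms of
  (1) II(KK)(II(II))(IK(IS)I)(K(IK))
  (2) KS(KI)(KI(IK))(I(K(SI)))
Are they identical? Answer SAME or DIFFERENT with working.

Term A:
  start: II(KK)(II(II))(IK(IS)I)(K(IK))
  [1] I(KK)(II(II))(IK(IS)I)(K(IK))
  [2] KK(II(II))(IK(IS)I)(K(IK))
  [3] K(IK(IS)I)(K(IK))
  [4] IK(IS)I
  [5] K(IS)I
  [6] IS
  [7] S

Term B:
  start: KS(KI)(KI(IK))(I(K(SI)))
  [1] S(KI(IK))(I(K(SI)))
  [2] SI(I(K(SI)))
  [3] SI(K(SI))

Answer: DIFFERENT — A ⇓ S, B ⇓ SI(K(SI))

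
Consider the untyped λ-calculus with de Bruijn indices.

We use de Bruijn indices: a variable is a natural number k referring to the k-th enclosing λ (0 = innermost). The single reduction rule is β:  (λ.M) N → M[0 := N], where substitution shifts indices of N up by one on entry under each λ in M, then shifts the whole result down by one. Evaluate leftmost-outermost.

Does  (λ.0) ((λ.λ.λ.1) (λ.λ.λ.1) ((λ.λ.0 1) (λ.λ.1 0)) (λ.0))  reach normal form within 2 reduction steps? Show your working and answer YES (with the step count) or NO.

Answer: NO — after 2 steps the term is (λ.λ.1) ((λ.λ.0 1) (λ.λ.1 0)) (λ.0), not yet normal

Derivation:
  start: (λ.0) ((λ.λ.λ.1) (λ.λ.λ.1) ((λ.λ.0 1) (λ.λ.1 0)) (λ.0))
  [1] (λ.λ.λ.1) (λ.λ.λ.1) ((λ.λ.0 1) (λ.λ.1 0)) (λ.0)
  [2] (λ.λ.1) ((λ.λ.0 1) (λ.λ.1 0)) (λ.0)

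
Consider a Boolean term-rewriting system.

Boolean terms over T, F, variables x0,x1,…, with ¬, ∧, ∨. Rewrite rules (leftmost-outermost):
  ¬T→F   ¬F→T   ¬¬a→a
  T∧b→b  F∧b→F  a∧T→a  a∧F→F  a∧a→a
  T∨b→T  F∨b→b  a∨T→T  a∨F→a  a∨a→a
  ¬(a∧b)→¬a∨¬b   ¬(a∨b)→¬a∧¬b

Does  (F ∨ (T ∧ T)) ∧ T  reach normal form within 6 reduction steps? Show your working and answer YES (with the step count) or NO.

Answer: YES — reaches normal form T in 3 ≤ 6 steps

Reduction:
  start: (F ∨ (T ∧ T)) ∧ T
  →1  F ∨ (T ∧ T)
  →2  T ∧ T
  →3  T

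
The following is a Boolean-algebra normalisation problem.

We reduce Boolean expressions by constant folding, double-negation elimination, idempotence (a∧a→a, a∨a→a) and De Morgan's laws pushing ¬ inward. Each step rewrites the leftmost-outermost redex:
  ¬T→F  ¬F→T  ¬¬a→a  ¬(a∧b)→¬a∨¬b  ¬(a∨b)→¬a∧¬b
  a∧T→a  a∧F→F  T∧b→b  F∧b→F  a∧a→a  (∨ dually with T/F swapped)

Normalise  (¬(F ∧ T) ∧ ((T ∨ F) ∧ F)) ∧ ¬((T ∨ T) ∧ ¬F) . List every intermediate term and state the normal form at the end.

  start: (¬(F ∧ T) ∧ ((T ∨ F) ∧ F)) ∧ ¬((T ∨ T) ∧ ¬F)
  [1] ((¬F ∨ ¬T) ∧ ((T ∨ F) ∧ F)) ∧ ¬((T ∨ T) ∧ ¬F)
  [2] ((T ∨ ¬T) ∧ ((T ∨ F) ∧ F)) ∧ ¬((T ∨ T) ∧ ¬F)
  [3] (T ∧ ((T ∨ F) ∧ F)) ∧ ¬((T ∨ T) ∧ ¬F)
  [4] ((T ∨ F) ∧ F) ∧ ¬((T ∨ T) ∧ ¬F)
  [5] F ∧ ¬((T ∨ T) ∧ ¬F)
  [6] F

Answer: normal form = F  (in 6 steps)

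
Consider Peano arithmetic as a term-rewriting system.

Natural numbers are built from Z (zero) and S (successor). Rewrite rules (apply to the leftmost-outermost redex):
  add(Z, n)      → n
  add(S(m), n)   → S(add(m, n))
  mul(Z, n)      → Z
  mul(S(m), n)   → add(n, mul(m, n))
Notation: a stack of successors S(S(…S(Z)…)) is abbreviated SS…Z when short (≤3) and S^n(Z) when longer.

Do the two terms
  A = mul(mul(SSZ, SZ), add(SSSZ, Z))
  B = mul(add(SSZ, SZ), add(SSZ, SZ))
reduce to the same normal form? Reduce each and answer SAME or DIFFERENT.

Answer: DIFFERENT — A ⇓ S^6(Z), B ⇓ S^9(Z)

Working:
Term A:
  start: mul(mul(SSZ, SZ), add(SSSZ, Z))
  →1  mul(add(SZ, mul(SZ, SZ)), add(SSSZ, Z))
  →2  mul(S(add(Z, mul(SZ, SZ))), add(SSSZ, Z))
  →3  add(add(SSSZ, Z), mul(add(Z, mul(SZ, SZ)), add(SSSZ, Z)))
  →4  add(S(add(SSZ, Z)), mul(add(Z, mul(SZ, SZ)), add(SSSZ, Z)))
  →5  S(add(add(SSZ, Z), mul(add(Z, mul(SZ, SZ)), add(SSSZ, Z))))
  →6  S(add(S(add(SZ, Z)), mul(add(Z, mul(SZ, SZ)), add(SSSZ, Z))))
  →7  S(S(add(add(SZ, Z), mul(add(Z, mul(SZ, SZ)), add(SSSZ, Z)))))
  →8  S(S(add(S(add(Z, Z)), mul(add(Z, mul(SZ, SZ)), add(SSSZ, Z)))))
  →9  S(S(S(add(add(Z, Z), mul(add(Z, mul(SZ, SZ)), add(SSSZ, Z))))))
  →10  S(S(S(add(Z, mul(add(Z, mul(SZ, SZ)), add(SSSZ, Z))))))
  →11  S(S(S(mul(add(Z, mul(SZ, SZ)), add(SSSZ, Z)))))
  →12  S(S(S(mul(mul(SZ, SZ), add(SSSZ, Z)))))
  →13  S(S(S(mul(add(SZ, mul(Z, SZ)), add(SSSZ, Z)))))
  →14  S(S(S(mul(S(add(Z, mul(Z, SZ))), add(SSSZ, Z)))))
  →15  S(S(S(add(add(SSSZ, Z), mul(add(Z, mul(Z, SZ)), add(SSSZ, Z))))))
  →16  S(S(S(add(S(add(SSZ, Z)), mul(add(Z, mul(Z, SZ)), add(SSSZ, Z))))))
  →17  S(S(S(S(add(add(SSZ, Z), mul(add(Z, mul(Z, SZ)), add(SSSZ, Z)))))))
  →18  S(S(S(S(add(S(add(SZ, Z)), mul(add(Z, mul(Z, SZ)), add(SSSZ, Z)))))))
  →19  S(S(S(S(S(add(add(SZ, Z), mul(add(Z, mul(Z, SZ)), add(SSSZ, Z))))))))
  →20  S(S(S(S(S(add(S(add(Z, Z)), mul(add(Z, mul(Z, SZ)), add(SSSZ, Z))))))))
  →21  S(S(S(S(S(S(add(add(Z, Z), mul(add(Z, mul(Z, SZ)), add(SSSZ, Z)))))))))
  →22  S(S(S(S(S(S(add(Z, mul(add(Z, mul(Z, SZ)), add(SSSZ, Z)))))))))
  →23  S(S(S(S(S(S(mul(add(Z, mul(Z, SZ)), add(SSSZ, Z))))))))
  →24  S(S(S(S(S(S(mul(mul(Z, SZ), add(SSSZ, Z))))))))
  →25  S(S(S(S(S(S(mul(Z, add(SSSZ, Z))))))))
  →26  S^6(Z)

Term B:
  start: mul(add(SSZ, SZ), add(SSZ, SZ))
  →1  mul(S(add(SZ, SZ)), add(SSZ, SZ))
  →2  add(add(SSZ, SZ), mul(add(SZ, SZ), add(SSZ, SZ)))
  →3  add(S(add(SZ, SZ)), mul(add(SZ, SZ), add(SSZ, SZ)))
  →4  S(add(add(SZ, SZ), mul(add(SZ, SZ), add(SSZ, SZ))))
  →5  S(add(S(add(Z, SZ)), mul(add(SZ, SZ), add(SSZ, SZ))))
  →6  S(S(add(add(Z, SZ), mul(add(SZ, SZ), add(SSZ, SZ)))))
  →7  S(S(add(SZ, mul(add(SZ, SZ), add(SSZ, SZ)))))
  →8  S(S(S(add(Z, mul(add(SZ, SZ), add(SSZ, SZ))))))
  →9  S(S(S(mul(add(SZ, SZ), add(SSZ, SZ)))))
  →10  S(S(S(mul(S(add(Z, SZ)), add(SSZ, SZ)))))
  →11  S(S(S(add(add(SSZ, SZ), mul(add(Z, SZ), add(SSZ, SZ))))))
  →12  S(S(S(add(S(add(SZ, SZ)), mul(add(Z, SZ), add(SSZ, SZ))))))
  →13  S(S(S(S(add(add(SZ, SZ), mul(add(Z, SZ), add(SSZ, SZ)))))))
  →14  S(S(S(S(add(S(add(Z, SZ)), mul(add(Z, SZ), add(SSZ, SZ)))))))
  →15  S(S(S(S(S(add(add(Z, SZ), mul(add(Z, SZ), add(SSZ, SZ))))))))
  →16  S(S(S(S(S(add(SZ, mul(add(Z, SZ), add(SSZ, SZ))))))))
  →17  S(S(S(S(S(S(add(Z, mul(add(Z, SZ), add(SSZ, SZ)))))))))
  →18  S(S(S(S(S(S(mul(add(Z, SZ), add(SSZ, SZ))))))))
  →19  S(S(S(S(S(S(mul(SZ, add(SSZ, SZ))))))))
  →20  S(S(S(S(S(S(add(add(SSZ, SZ), mul(Z, add(SSZ, SZ)))))))))
  →21  S(S(S(S(S(S(add(S(add(SZ, SZ)), mul(Z, add(SSZ, SZ)))))))))
  →22  S(S(S(S(S(S(S(add(add(SZ, SZ), mul(Z, add(SSZ, SZ))))))))))
  →23  S(S(S(S(S(S(S(add(S(add(Z, SZ)), mul(Z, add(SSZ, SZ))))))))))
  →24  S(S(S(S(S(S(S(S(add(add(Z, SZ), mul(Z, add(SSZ, SZ)))))))))))
  →25  S(S(S(S(S(S(S(S(add(SZ, mul(Z, add(SSZ, SZ)))))))))))
  →26  S(S(S(S(S(S(S(S(S(add(Z, mul(Z, add(SSZ, SZ))))))))))))
  →27  S(S(S(S(S(S(S(S(S(mul(Z, add(SSZ, SZ)))))))))))
  →28  S^9(Z)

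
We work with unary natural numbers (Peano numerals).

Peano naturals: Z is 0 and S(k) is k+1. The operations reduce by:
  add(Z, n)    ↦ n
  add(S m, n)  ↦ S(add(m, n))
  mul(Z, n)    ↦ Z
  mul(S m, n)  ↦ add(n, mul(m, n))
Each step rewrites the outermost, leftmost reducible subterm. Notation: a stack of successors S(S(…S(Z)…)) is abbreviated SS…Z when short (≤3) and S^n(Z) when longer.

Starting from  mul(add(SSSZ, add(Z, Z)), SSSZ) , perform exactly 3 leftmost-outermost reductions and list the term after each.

Answer: after 3 steps: S(add(SSZ, mul(add(SSZ, add(Z, Z)), SSSZ)))

Working:
  start: mul(add(SSSZ, add(Z, Z)), SSSZ)
  [1] mul(S(add(SSZ, add(Z, Z))), SSSZ)
  [2] add(SSSZ, mul(add(SSZ, add(Z, Z)), SSSZ))
  [3] S(add(SSZ, mul(add(SSZ, add(Z, Z)), SSSZ)))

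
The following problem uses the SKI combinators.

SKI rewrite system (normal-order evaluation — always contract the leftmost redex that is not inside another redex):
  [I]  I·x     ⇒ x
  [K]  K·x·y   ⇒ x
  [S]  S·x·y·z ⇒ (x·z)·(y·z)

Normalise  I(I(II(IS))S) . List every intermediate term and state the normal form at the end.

  start: I(I(II(IS))S)
  step 1: I(II(IS))S
  step 2: II(IS)S
  step 3: I(IS)S
  step 4: ISS
  step 5: SS

Answer: normal form = SS  (in 5 steps)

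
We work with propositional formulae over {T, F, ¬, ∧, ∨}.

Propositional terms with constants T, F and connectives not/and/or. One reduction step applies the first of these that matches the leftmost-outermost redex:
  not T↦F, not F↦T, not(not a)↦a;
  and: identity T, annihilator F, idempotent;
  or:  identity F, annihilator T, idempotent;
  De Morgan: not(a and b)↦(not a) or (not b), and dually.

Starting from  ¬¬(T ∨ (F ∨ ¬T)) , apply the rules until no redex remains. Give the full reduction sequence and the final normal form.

  start: ¬¬(T ∨ (F ∨ ¬T))
  step 1: T ∨ (F ∨ ¬T)
  step 2: T

Answer: normal form = T  (in 2 steps)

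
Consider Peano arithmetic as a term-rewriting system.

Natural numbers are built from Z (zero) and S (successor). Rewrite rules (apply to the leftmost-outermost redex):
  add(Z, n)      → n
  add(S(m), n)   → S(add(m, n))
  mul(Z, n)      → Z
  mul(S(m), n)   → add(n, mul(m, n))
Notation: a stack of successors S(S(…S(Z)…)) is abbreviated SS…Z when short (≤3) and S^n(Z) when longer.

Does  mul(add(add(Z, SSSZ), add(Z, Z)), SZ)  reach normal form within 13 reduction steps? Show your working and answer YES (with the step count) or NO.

  start: mul(add(add(Z, SSSZ), add(Z, Z)), SZ)
  [1] mul(add(SSSZ, add(Z, Z)), SZ)
  [2] mul(S(add(SSZ, add(Z, Z))), SZ)
  [3] add(SZ, mul(add(SSZ, add(Z, Z)), SZ))
  [4] S(add(Z, mul(add(SSZ, add(Z, Z)), SZ)))
  [5] S(mul(add(SSZ, add(Z, Z)), SZ))
  [6] S(mul(S(add(SZ, add(Z, Z))), SZ))
  [7] S(add(SZ, mul(add(SZ, add(Z, Z)), SZ)))
  [8] S(S(add(Z, mul(add(SZ, add(Z, Z)), SZ))))
  [9] S(S(mul(add(SZ, add(Z, Z)), SZ)))
  [10] S(S(mul(S(add(Z, add(Z, Z))), SZ)))
  [11] S(S(add(SZ, mul(add(Z, add(Z, Z)), SZ))))
  [12] S(S(S(add(Z, mul(add(Z, add(Z, Z)), SZ)))))
  [13] S(S(S(mul(add(Z, add(Z, Z)), SZ))))

Answer: NO — after 13 steps the term is S(S(S(mul(add(Z, add(Z, Z)), SZ)))), not yet normal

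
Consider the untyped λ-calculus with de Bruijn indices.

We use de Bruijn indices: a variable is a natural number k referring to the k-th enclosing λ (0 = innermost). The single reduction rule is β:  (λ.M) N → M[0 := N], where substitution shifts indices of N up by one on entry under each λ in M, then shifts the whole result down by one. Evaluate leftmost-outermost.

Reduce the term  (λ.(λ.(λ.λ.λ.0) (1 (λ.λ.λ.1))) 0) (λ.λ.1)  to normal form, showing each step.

  start: (λ.(λ.(λ.λ.λ.0) (1 (λ.λ.λ.1))) 0) (λ.λ.1)
  →1  (λ.(λ.λ.λ.0) ((λ.λ.1) (λ.λ.λ.1))) (λ.λ.1)
  →2  (λ.λ.λ.0) ((λ.λ.1) (λ.λ.λ.1))
  →3  λ.λ.0

Answer: normal form = λ.λ.0  (in 3 steps)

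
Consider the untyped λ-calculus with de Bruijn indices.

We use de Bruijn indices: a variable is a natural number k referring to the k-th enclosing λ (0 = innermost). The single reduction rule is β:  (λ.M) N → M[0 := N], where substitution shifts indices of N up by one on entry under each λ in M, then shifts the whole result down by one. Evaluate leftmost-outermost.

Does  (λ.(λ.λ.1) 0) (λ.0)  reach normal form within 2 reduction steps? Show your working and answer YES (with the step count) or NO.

  start: (λ.(λ.λ.1) 0) (λ.0)
  →1  (λ.λ.1) (λ.0)
  →2  λ.λ.0

Answer: YES — reaches normal form λ.λ.0 in 2 ≤ 2 steps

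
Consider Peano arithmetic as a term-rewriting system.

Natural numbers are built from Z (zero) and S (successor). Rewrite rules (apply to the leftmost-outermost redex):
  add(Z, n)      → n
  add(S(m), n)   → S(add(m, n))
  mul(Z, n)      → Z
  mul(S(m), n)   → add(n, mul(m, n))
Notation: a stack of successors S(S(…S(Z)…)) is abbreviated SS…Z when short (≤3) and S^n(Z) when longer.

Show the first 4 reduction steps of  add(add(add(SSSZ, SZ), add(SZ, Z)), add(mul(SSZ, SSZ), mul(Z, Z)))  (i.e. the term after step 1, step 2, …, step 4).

  start: add(add(add(SSSZ, SZ), add(SZ, Z)), add(mul(SSZ, SSZ), mul(Z, Z)))
  step 1: add(add(S(add(SSZ, SZ)), add(SZ, Z)), add(mul(SSZ, SSZ), mul(Z, Z)))
  step 2: add(S(add(add(SSZ, SZ), add(SZ, Z))), add(mul(SSZ, SSZ), mul(Z, Z)))
  step 3: S(add(add(add(SSZ, SZ), add(SZ, Z)), add(mul(SSZ, SSZ), mul(Z, Z))))
  step 4: S(add(add(S(add(SZ, SZ)), add(SZ, Z)), add(mul(SSZ, SSZ), mul(Z, Z))))

Answer: after 4 steps: S(add(add(S(add(SZ, SZ)), add(SZ, Z)), add(mul(SSZ, SSZ), mul(Z, Z))))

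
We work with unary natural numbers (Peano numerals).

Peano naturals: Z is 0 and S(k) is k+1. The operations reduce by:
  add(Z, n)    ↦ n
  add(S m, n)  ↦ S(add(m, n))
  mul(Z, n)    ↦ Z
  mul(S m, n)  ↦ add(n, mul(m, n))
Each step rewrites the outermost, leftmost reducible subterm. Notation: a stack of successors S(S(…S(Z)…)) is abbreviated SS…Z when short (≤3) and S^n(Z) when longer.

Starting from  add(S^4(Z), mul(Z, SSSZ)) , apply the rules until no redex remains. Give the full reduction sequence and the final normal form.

Answer: normal form = S^4(Z)  (in 6 steps)

Working:
  start: add(S^4(Z), mul(Z, SSSZ))
  →1  S(add(SSSZ, mul(Z, SSSZ)))
  →2  S(S(add(SSZ, mul(Z, SSSZ))))
  →3  S(S(S(add(SZ, mul(Z, SSSZ)))))
  →4  S(S(S(S(add(Z, mul(Z, SSSZ))))))
  →5  S(S(S(S(mul(Z, SSSZ)))))
  →6  S^4(Z)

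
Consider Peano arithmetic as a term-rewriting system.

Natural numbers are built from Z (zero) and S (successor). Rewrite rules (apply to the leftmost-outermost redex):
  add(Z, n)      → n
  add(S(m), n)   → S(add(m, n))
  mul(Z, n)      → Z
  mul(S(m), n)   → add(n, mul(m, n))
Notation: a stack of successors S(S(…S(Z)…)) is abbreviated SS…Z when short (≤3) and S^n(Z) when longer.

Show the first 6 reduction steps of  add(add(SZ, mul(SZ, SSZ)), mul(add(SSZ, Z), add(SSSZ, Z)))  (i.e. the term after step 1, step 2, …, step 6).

Answer: after 6 steps: S(S(add(add(SZ, mul(Z, SSZ)), mul(add(SSZ, Z), add(SSSZ, Z)))))

Derivation:
  start: add(add(SZ, mul(SZ, SSZ)), mul(add(SSZ, Z), add(SSSZ, Z)))
  step 1: add(S(add(Z, mul(SZ, SSZ))), mul(add(SSZ, Z), add(SSSZ, Z)))
  step 2: S(add(add(Z, mul(SZ, SSZ)), mul(add(SSZ, Z), add(SSSZ, Z))))
  step 3: S(add(mul(SZ, SSZ), mul(add(SSZ, Z), add(SSSZ, Z))))
  step 4: S(add(add(SSZ, mul(Z, SSZ)), mul(add(SSZ, Z), add(SSSZ, Z))))
  step 5: S(add(S(add(SZ, mul(Z, SSZ))), mul(add(SSZ, Z), add(SSSZ, Z))))
  step 6: S(S(add(add(SZ, mul(Z, SSZ)), mul(add(SSZ, Z), add(SSSZ, Z)))))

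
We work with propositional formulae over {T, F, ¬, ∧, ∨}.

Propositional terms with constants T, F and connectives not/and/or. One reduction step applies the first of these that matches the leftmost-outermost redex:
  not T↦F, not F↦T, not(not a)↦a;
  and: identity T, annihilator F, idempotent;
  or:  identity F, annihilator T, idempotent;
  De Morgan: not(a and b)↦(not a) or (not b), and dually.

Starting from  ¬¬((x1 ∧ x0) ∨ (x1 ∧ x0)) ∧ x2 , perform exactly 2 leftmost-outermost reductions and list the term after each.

Answer: after 2 steps: (x1 ∧ x0) ∧ x2

Working:
  start: ¬¬((x1 ∧ x0) ∨ (x1 ∧ x0)) ∧ x2
  step 1: ((x1 ∧ x0) ∨ (x1 ∧ x0)) ∧ x2
  step 2: (x1 ∧ x0) ∧ x2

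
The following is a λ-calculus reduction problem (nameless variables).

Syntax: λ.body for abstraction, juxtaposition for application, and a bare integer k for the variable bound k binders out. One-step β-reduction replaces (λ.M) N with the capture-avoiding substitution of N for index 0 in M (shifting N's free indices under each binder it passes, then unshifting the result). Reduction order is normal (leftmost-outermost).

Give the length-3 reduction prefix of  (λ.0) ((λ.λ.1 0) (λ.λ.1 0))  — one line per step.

Answer: after 3 steps: λ.λ.1 0

Reduction:
  start: (λ.0) ((λ.λ.1 0) (λ.λ.1 0))
  step 1: (λ.λ.1 0) (λ.λ.1 0)
  step 2: λ.(λ.λ.1 0) 0
  step 3: λ.λ.1 0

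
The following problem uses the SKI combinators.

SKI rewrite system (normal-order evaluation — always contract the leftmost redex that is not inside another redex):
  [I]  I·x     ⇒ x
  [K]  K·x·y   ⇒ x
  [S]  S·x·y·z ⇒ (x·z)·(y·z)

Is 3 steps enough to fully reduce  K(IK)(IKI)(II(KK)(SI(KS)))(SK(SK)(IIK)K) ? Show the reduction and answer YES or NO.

Answer: NO — after 3 steps the term is II(KK)(SI(KS)), not yet normal

Reduction:
  start: K(IK)(IKI)(II(KK)(SI(KS)))(SK(SK)(IIK)K)
  [1] IK(II(KK)(SI(KS)))(SK(SK)(IIK)K)
  [2] K(II(KK)(SI(KS)))(SK(SK)(IIK)K)
  [3] II(KK)(SI(KS))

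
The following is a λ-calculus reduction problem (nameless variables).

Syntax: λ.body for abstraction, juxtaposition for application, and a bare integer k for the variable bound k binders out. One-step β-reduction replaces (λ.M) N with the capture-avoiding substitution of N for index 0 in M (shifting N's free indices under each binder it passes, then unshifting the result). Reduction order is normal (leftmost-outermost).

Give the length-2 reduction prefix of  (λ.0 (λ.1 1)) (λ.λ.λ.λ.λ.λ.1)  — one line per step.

  start: (λ.0 (λ.1 1)) (λ.λ.λ.λ.λ.λ.1)
  →1  (λ.λ.λ.λ.λ.λ.1) (λ.(λ.λ.λ.λ.λ.λ.1) (λ.λ.λ.λ.λ.λ.1))
  →2  λ.λ.λ.λ.λ.1

Answer: after 2 steps: λ.λ.λ.λ.λ.1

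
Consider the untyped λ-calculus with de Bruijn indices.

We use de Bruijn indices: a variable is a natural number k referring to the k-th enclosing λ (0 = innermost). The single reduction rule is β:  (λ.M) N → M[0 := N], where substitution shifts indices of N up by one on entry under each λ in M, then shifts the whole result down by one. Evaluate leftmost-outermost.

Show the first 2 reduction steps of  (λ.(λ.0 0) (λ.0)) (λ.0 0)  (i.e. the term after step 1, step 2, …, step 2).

  start: (λ.(λ.0 0) (λ.0)) (λ.0 0)
  →1  (λ.0 0) (λ.0)
  →2  (λ.0) (λ.0)

Answer: after 2 steps: (λ.0) (λ.0)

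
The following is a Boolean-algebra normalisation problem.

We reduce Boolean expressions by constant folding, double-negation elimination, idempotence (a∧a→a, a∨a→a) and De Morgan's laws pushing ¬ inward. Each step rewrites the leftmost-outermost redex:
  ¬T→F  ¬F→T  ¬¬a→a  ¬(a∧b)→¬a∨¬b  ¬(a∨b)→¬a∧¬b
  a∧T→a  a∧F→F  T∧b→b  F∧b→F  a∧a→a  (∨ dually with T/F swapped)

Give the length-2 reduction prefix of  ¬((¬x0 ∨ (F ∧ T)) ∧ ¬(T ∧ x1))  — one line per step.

Answer: after 2 steps: (¬¬x0 ∧ ¬(F ∧ T)) ∨ ¬¬(T ∧ x1)

Working:
  start: ¬((¬x0 ∨ (F ∧ T)) ∧ ¬(T ∧ x1))
  step 1: ¬(¬x0 ∨ (F ∧ T)) ∨ ¬¬(T ∧ x1)
  step 2: (¬¬x0 ∧ ¬(F ∧ T)) ∨ ¬¬(T ∧ x1)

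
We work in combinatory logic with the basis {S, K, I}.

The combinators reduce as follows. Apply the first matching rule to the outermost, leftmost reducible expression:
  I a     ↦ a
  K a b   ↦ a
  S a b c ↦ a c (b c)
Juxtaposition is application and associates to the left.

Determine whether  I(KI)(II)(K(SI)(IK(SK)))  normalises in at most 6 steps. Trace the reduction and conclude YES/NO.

  start: I(KI)(II)(K(SI)(IK(SK)))
  →1  KI(II)(K(SI)(IK(SK)))
  →2  I(K(SI)(IK(SK)))
  →3  K(SI)(IK(SK))
  →4  SI

Answer: YES — reaches normal form SI in 4 ≤ 6 steps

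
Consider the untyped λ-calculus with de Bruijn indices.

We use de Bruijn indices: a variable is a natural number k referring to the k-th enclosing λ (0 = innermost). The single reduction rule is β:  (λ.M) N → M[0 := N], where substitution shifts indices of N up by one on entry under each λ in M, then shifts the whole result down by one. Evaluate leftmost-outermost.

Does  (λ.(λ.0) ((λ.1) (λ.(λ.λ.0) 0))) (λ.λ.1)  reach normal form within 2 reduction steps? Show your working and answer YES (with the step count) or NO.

  start: (λ.(λ.0) ((λ.1) (λ.(λ.λ.0) 0))) (λ.λ.1)
  step 1: (λ.0) ((λ.λ.λ.1) (λ.(λ.λ.0) 0))
  step 2: (λ.λ.λ.1) (λ.(λ.λ.0) 0)

Answer: NO — after 2 steps the term is (λ.λ.λ.1) (λ.(λ.λ.0) 0), not yet normal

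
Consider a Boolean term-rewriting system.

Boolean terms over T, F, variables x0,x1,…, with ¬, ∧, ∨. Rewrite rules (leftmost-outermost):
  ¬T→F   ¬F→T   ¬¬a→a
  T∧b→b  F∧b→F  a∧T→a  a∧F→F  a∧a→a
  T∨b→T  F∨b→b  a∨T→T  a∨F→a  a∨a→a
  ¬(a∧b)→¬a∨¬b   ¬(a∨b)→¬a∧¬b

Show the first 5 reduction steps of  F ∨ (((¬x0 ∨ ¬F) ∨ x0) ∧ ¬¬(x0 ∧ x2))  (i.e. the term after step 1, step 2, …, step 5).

  start: F ∨ (((¬x0 ∨ ¬F) ∨ x0) ∧ ¬¬(x0 ∧ x2))
  step 1: ((¬x0 ∨ ¬F) ∨ x0) ∧ ¬¬(x0 ∧ x2)
  step 2: ((¬x0 ∨ T) ∨ x0) ∧ ¬¬(x0 ∧ x2)
  step 3: (T ∨ x0) ∧ ¬¬(x0 ∧ x2)
  step 4: T ∧ ¬¬(x0 ∧ x2)
  step 5: ¬¬(x0 ∧ x2)

Answer: after 5 steps: ¬¬(x0 ∧ x2)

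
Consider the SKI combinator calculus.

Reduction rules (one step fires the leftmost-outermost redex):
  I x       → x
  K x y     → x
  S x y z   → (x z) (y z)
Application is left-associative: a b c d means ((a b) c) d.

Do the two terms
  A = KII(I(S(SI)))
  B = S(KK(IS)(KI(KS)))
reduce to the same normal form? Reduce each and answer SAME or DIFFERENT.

Answer: DIFFERENT — A ⇓ S(SI), B ⇓ S(KI)

Derivation:
Term A:
  start: KII(I(S(SI)))
  [1] I(I(S(SI)))
  [2] I(S(SI))
  [3] S(SI)

Term B:
  start: S(KK(IS)(KI(KS)))
  [1] S(K(KI(KS)))
  [2] S(KI)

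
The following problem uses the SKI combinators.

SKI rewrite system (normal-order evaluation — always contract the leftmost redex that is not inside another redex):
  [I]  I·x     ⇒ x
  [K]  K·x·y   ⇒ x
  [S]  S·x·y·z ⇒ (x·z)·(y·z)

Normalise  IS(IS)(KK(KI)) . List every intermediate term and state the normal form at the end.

Answer: normal form = SSK  (in 3 steps)

Working:
  start: IS(IS)(KK(KI))
  [1] S(IS)(KK(KI))
  [2] SS(KK(KI))
  [3] SSK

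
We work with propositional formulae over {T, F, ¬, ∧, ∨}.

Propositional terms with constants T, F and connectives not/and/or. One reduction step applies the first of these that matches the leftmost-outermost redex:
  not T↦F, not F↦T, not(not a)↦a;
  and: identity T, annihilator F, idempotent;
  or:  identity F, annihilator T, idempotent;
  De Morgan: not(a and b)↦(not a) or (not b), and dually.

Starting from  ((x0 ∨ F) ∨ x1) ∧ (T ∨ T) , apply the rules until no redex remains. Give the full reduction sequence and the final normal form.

Answer: normal form = x0 ∨ x1  (in 3 steps)

Derivation:
  start: ((x0 ∨ F) ∨ x1) ∧ (T ∨ T)
  step 1: (x0 ∨ x1) ∧ (T ∨ T)
  step 2: (x0 ∨ x1) ∧ T
  step 3: x0 ∨ x1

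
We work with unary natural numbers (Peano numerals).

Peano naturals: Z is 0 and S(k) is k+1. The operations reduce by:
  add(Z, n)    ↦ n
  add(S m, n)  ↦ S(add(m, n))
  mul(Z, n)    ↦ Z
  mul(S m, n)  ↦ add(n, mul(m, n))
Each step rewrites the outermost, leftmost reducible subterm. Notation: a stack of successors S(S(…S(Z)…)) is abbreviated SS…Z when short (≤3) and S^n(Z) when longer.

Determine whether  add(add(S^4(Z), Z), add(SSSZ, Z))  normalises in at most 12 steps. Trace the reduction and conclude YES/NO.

Answer: NO — after 12 steps the term is S(S(S(S(S(S(add(SZ, Z))))))), not yet normal

Reduction:
  start: add(add(S^4(Z), Z), add(SSSZ, Z))
  →1  add(S(add(SSSZ, Z)), add(SSSZ, Z))
  →2  S(add(add(SSSZ, Z), add(SSSZ, Z)))
  →3  S(add(S(add(SSZ, Z)), add(SSSZ, Z)))
  →4  S(S(add(add(SSZ, Z), add(SSSZ, Z))))
  →5  S(S(add(S(add(SZ, Z)), add(SSSZ, Z))))
  →6  S(S(S(add(add(SZ, Z), add(SSSZ, Z)))))
  →7  S(S(S(add(S(add(Z, Z)), add(SSSZ, Z)))))
  →8  S(S(S(S(add(add(Z, Z), add(SSSZ, Z))))))
  →9  S(S(S(S(add(Z, add(SSSZ, Z))))))
  →10  S(S(S(S(add(SSSZ, Z)))))
  →11  S(S(S(S(S(add(SSZ, Z))))))
  →12  S(S(S(S(S(S(add(SZ, Z)))))))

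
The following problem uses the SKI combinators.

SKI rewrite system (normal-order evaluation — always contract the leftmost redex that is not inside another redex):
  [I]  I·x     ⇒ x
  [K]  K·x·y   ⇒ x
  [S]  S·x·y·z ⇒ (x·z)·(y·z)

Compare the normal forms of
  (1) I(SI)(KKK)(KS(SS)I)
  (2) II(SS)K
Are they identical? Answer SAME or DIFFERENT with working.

Answer: DIFFERENT — A ⇓ SI(K(SI)), B ⇓ SSK

Derivation:
Term A:
  start: I(SI)(KKK)(KS(SS)I)
  →1  SI(KKK)(KS(SS)I)
  →2  I(KS(SS)I)(KKK(KS(SS)I))
  →3  KS(SS)I(KKK(KS(SS)I))
  →4  SI(KKK(KS(SS)I))
  →5  SI(K(KS(SS)I))
  →6  SI(K(SI))

Term B:
  start: II(SS)K
  →1  I(SS)K
  →2  SSK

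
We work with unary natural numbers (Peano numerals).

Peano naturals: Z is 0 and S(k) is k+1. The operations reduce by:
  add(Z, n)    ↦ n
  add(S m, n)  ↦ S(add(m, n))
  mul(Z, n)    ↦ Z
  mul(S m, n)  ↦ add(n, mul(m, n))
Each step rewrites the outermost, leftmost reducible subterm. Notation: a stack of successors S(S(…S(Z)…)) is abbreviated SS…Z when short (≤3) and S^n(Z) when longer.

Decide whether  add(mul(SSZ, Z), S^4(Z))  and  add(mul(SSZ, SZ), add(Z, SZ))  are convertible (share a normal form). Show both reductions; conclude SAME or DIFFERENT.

Term A:
  start: add(mul(SSZ, Z), S^4(Z))
  step 1: add(add(Z, mul(SZ, Z)), S^4(Z))
  step 2: add(mul(SZ, Z), S^4(Z))
  step 3: add(add(Z, mul(Z, Z)), S^4(Z))
  step 4: add(mul(Z, Z), S^4(Z))
  step 5: add(Z, S^4(Z))
  step 6: S^4(Z)

Term B:
  start: add(mul(SSZ, SZ), add(Z, SZ))
  step 1: add(add(SZ, mul(SZ, SZ)), add(Z, SZ))
  step 2: add(S(add(Z, mul(SZ, SZ))), add(Z, SZ))
  step 3: S(add(add(Z, mul(SZ, SZ)), add(Z, SZ)))
  step 4: S(add(mul(SZ, SZ), add(Z, SZ)))
  step 5: S(add(add(SZ, mul(Z, SZ)), add(Z, SZ)))
  step 6: S(add(S(add(Z, mul(Z, SZ))), add(Z, SZ)))
  step 7: S(S(add(add(Z, mul(Z, SZ)), add(Z, SZ))))
  step 8: S(S(add(mul(Z, SZ), add(Z, SZ))))
  step 9: S(S(add(Z, add(Z, SZ))))
  step 10: S(S(add(Z, SZ)))
  step 11: SSSZ

Answer: DIFFERENT — A ⇓ S^4(Z), B ⇓ SSSZ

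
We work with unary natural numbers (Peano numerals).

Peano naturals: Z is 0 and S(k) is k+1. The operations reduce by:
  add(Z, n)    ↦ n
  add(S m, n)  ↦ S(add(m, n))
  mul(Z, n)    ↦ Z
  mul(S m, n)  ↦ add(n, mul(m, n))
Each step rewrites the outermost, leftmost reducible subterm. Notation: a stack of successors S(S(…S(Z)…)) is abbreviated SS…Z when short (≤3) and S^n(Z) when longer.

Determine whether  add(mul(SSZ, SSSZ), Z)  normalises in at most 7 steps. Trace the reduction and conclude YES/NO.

  start: add(mul(SSZ, SSSZ), Z)
  →1  add(add(SSSZ, mul(SZ, SSSZ)), Z)
  →2  add(S(add(SSZ, mul(SZ, SSSZ))), Z)
  →3  S(add(add(SSZ, mul(SZ, SSSZ)), Z))
  →4  S(add(S(add(SZ, mul(SZ, SSSZ))), Z))
  →5  S(S(add(add(SZ, mul(SZ, SSSZ)), Z)))
  →6  S(S(add(S(add(Z, mul(SZ, SSSZ))), Z)))
  →7  S(S(S(add(add(Z, mul(SZ, SSSZ)), Z))))

Answer: NO — after 7 steps the term is S(S(S(add(add(Z, mul(SZ, SSSZ)), Z)))), not yet normal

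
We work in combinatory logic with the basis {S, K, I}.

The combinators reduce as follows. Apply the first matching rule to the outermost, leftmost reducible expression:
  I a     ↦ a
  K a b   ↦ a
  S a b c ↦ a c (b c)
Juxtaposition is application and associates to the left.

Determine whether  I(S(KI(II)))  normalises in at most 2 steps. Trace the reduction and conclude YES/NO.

  start: I(S(KI(II)))
  →1  S(KI(II))
  →2  SI

Answer: YES — reaches normal form SI in 2 ≤ 2 steps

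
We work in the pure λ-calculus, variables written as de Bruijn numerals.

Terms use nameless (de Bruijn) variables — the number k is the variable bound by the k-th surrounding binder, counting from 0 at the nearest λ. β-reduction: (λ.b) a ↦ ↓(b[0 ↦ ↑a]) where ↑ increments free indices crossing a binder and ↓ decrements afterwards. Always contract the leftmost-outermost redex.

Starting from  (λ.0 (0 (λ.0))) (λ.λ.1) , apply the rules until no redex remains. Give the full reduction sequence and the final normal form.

Answer: normal form = λ.λ.λ.0  (in 3 steps)

Reduction:
  start: (λ.0 (0 (λ.0))) (λ.λ.1)
  [1] (λ.λ.1) ((λ.λ.1) (λ.0))
  [2] λ.(λ.λ.1) (λ.0)
  [3] λ.λ.λ.0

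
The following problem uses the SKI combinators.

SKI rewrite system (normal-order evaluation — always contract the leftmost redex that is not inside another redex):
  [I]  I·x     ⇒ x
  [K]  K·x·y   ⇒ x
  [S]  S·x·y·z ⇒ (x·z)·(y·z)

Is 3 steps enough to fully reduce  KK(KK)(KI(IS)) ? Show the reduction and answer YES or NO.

  start: KK(KK)(KI(IS))
  [1] K(KI(IS))
  [2] KI

Answer: YES — reaches normal form KI in 2 ≤ 3 steps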